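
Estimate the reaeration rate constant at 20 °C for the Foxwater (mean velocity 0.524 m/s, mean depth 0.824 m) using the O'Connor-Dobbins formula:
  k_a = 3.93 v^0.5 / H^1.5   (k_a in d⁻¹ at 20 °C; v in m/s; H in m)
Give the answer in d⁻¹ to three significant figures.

k_a ≈ 3.80 d⁻¹

k_a = 3.93 × 0.524^0.5 / 0.824^1.5 = 3.93 × 0.7239 / 0.7480 = 3.803 d⁻¹.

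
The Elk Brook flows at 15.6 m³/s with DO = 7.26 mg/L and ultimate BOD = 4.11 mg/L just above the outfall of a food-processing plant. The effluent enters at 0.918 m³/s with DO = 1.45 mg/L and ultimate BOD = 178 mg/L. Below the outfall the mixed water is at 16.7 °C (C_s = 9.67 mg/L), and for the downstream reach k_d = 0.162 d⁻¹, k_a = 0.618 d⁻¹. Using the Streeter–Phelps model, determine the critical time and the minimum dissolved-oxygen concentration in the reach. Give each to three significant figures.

Mixed DO = (15.6×7.26 + 0.918×1.45)/(15.6+0.918) = 114.6/16.52 = 6.937 mg/L.
Mixed L₀ = (15.6×4.11 + 0.918×178)/(16.52) = 227.5/16.52 = 13.77 mg/L.
Initial deficit D₀ = C_s − DO₀ = 9.67 − 6.937 = 2.733 mg/L.
t_c = (1/0.4560) ln[(0.618/0.162)(1 − 2.733×0.4560/(0.162×13.77))] = 2.193 × ln(1.684) = 1.143 d.
D_c = (0.162/0.618) × 13.77 × e^(−0.162×1.143) = 0.2621 × 13.77 × 0.8309 = 3.000 mg/L.
Minimum DO = 9.67 − 3.000 = 6.670 mg/L.

t_c ≈ 1.14 d; minimum DO ≈ 6.67 mg/L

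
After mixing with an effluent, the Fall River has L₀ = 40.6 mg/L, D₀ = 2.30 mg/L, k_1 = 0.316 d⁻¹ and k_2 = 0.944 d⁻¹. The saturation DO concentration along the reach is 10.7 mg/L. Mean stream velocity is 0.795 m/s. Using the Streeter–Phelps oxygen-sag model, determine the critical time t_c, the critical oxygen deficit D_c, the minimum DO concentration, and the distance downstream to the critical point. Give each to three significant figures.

t_c ≈ 1.55 d; D_c ≈ 8.32 mg/L; min DO ≈ 2.38 mg/L; x_c ≈ 107 km

t_c = [1/(k_2−k_1)] ln[(k_2/k_1)(1 − D₀(k_2−k_1)/(k_1 L₀))]
= [1/(0.944−0.316)] ln[(0.944/0.316)(1 − 2.30×0.6280/(0.316×40.6))]
= (1/0.6280) ln[2.987 × 0.8874] = 1.592 × ln(2.651) = 1.592 × 0.9749 = 1.552 d.
L(t_c) = L₀ e^(−k_1 t_c) = 40.6 × 0.6123 = 24.86 mg/L, and at the critical point k_2 D_c = k_1 L, so D_c = (0.316/0.944) × 24.86 = 8.321 mg/L.
Minimum DO = C_s − D_c = 10.7 − 8.321 = 2.379 mg/L.
x_c = v t_c = 0.795 m/s × 1.552 d × 86400 s/d = 106600 m ≈ 107 km.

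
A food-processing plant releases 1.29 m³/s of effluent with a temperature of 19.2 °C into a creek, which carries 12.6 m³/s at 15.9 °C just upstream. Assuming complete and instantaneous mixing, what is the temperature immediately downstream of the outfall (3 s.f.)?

16.2 °C

Flow-weighted mixing: C = (Q_r C_r + Q_w C_w)/(Q_r + Q_w)
= (12.6×15.9 + 1.29×19.2)/(12.6 + 1.29) = 225.1/13.89 = 16.21 °C.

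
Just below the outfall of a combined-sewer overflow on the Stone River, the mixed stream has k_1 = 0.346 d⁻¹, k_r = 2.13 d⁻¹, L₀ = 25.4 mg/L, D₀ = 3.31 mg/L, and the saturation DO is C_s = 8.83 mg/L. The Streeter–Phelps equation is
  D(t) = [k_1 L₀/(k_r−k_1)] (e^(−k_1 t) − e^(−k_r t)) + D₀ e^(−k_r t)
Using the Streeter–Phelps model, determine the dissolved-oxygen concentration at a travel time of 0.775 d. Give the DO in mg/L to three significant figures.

k_1 L₀/(k_r−k_1) = 0.346×25.4/(2.13−0.346) = 8.788/1.784 = 4.926 mg/L.
e^(−k_1 t) = e^(−0.346×0.7750) = 0.7648; e^(−k_r t) = e^(−2.13×0.7750) = 0.1919.
D = 4.926 × (0.7648 − 0.1919) + 3.31 × 0.1919 = 2.822 + 0.6352 = 3.457 mg/L.
DO = C_s − D = 8.83 − 3.457 = 5.373 mg/L.

DO ≈ 5.37 mg/L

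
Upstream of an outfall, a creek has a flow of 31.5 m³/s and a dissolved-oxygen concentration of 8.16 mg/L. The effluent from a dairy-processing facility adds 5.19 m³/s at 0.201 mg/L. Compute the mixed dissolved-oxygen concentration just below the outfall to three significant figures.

Flow-weighted mixing: C = (Q_r C_r + Q_w C_w)/(Q_r + Q_w)
= (31.5×8.16 + 5.19×0.201)/(31.5 + 5.19) = 258.1/36.69 = 7.034 mg/L.

7.03 mg/L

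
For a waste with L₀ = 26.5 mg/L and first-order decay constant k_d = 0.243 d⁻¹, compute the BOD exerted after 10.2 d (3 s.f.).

y_t = L₀(1 − e^(−k_d t)) = 26.5 × (1 − e^(−0.243×10.2))
= 26.5 × (1 − 0.08386) = 26.5 × 0.9161 = 24.28 mg/L.

y ≈ 24.3 mg/L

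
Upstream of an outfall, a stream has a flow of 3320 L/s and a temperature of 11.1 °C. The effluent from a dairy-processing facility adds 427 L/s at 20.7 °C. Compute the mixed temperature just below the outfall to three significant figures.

Flow-weighted mixing: C = (Q_r C_r + Q_w C_w)/(Q_r + Q_w)
= (3320×11.1 + 427×20.7)/(3320 + 427) = 45690/3747 = 12.19 °C.

12.2 °C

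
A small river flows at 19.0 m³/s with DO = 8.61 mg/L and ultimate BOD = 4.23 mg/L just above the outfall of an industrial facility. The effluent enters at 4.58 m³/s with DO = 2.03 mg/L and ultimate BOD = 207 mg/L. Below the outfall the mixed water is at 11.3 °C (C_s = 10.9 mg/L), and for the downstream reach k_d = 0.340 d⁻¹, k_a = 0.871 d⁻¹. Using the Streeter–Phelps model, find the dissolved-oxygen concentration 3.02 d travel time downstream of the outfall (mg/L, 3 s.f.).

Mixed DO = (19.0×8.61 + 4.58×2.03)/(19.0+4.58) = 172.9/23.58 = 7.332 mg/L.
Mixed L₀ = (19.0×4.23 + 4.58×207)/(23.58) = 1028/23.58 = 43.61 mg/L.
Initial deficit D₀ = C_s − DO₀ = 10.9 − 7.332 = 3.568 mg/L.
D(3.02) = [0.340×43.61/(0.871−0.340)](e^(−0.340×3.02) − e^(−0.871×3.02)) + 3.568 e^(−0.871×3.02)
= 27.93 × (0.3582 − 0.07205) + 3.568 × 0.07205 = 8.247 mg/L.
DO = 10.9 − 8.247 = 2.653 mg/L.

DO ≈ 2.65 mg/L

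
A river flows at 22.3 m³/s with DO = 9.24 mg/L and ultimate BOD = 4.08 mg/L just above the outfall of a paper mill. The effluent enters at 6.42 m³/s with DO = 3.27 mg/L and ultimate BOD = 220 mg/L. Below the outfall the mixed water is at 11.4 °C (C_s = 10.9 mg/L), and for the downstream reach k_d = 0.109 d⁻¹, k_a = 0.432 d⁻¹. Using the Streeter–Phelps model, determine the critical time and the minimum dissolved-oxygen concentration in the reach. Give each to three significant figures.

Mixed DO = (22.3×9.24 + 6.42×3.27)/(22.3+6.42) = 227.0/28.72 = 7.905 mg/L.
Mixed L₀ = (22.3×4.08 + 6.42×220)/(28.72) = 1503/28.72 = 52.35 mg/L.
Initial deficit D₀ = C_s − DO₀ = 10.9 − 7.905 = 2.995 mg/L.
t_c = (1/0.3230) ln[(0.432/0.109)(1 − 2.995×0.3230/(0.109×52.35))] = 3.096 × ln(3.291) = 3.688 d.
D_c = (0.109/0.432) × 52.35 × e^(−0.109×3.688) = 0.2523 × 52.35 × 0.6690 = 8.835 mg/L.
Minimum DO = 10.9 − 8.835 = 2.065 mg/L.

t_c ≈ 3.69 d; minimum DO ≈ 2.06 mg/L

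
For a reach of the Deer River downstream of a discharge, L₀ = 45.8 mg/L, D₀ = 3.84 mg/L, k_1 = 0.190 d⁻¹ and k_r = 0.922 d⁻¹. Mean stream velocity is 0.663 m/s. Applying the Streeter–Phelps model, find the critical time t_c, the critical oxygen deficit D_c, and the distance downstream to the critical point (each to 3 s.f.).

With k_r/k_1 = 4.853 and 1 − D₀(k_r−k_1)/(k_1 L₀) = 0.6770,
t_c = ln(4.853 × 0.6770) / (0.922 − 0.190) = ln(3.285) / 0.7320 = 1.189/0.7320 = 1.625 d.
D_c = (k_1/k_r) L₀ e^(−k_1 t_c) = (0.190/0.922) × 45.8 × e^(−0.190×1.625) = 0.2061 × 45.8 × 0.7344 = 6.931 mg/L.
x_c = v t_c = 0.663 m/s × 1.625 d × 86400 s/d = 93080 m ≈ 93.1 km.

t_c ≈ 1.62 d; D_c ≈ 6.93 mg/L; x_c ≈ 93.1 km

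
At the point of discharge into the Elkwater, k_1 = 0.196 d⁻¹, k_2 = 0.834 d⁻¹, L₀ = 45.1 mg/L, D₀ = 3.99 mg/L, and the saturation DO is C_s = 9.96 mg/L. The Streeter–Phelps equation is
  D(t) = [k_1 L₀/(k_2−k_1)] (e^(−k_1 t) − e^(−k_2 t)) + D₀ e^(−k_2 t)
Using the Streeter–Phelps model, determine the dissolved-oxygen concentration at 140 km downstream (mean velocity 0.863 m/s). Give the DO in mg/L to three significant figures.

Travel time t = x/v = 140 km / (0.863 m/s) = 140000 m / 0.863 m/s = 162200 s = 1.878 d.
k_1 L₀/(k_2−k_1) = 0.196×45.1/(0.834−0.196) = 8.840/0.6380 = 13.86 mg/L.
e^(−k_1 t) = e^(−0.196×1.878) = 0.6921; e^(−k_2 t) = e^(−0.834×1.878) = 0.2089.
D = 13.86 × (0.6921 − 0.2089) + 3.99 × 0.2089 = 6.695 + 0.8335 = 7.529 mg/L.
DO = C_s − D = 9.96 − 7.529 = 2.431 mg/L.

DO ≈ 2.43 mg/L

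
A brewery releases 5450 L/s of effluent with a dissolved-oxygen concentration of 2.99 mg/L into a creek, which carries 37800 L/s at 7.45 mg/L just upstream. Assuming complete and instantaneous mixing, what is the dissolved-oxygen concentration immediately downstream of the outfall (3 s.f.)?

Flow-weighted mixing: C = (Q_r C_r + Q_w C_w)/(Q_r + Q_w)
= (37800×7.45 + 5450×2.99)/(37800 + 5450) = 297900/43250 = 6.888 mg/L.

6.89 mg/L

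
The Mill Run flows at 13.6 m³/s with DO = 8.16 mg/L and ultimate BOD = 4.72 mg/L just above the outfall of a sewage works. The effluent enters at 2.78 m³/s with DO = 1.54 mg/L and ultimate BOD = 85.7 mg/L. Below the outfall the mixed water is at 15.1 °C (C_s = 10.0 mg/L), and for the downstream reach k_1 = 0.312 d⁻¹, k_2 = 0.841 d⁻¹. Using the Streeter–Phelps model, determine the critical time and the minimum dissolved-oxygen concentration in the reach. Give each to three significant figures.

Mixed DO = (13.6×8.16 + 2.78×1.54)/(13.6+2.78) = 115.3/16.38 = 7.036 mg/L.
Mixed L₀ = (13.6×4.72 + 2.78×85.7)/(16.38) = 302.4/16.38 = 18.46 mg/L.
Initial deficit D₀ = C_s − DO₀ = 10.0 − 7.036 = 2.964 mg/L.
t_c = (1/0.5290) ln[(0.841/0.312)(1 − 2.964×0.5290/(0.312×18.46))] = 1.890 × ln(1.962) = 1.274 d.
D_c = (0.312/0.841) × 18.46 × e^(−0.312×1.274) = 0.3710 × 18.46 × 0.6720 = 4.603 mg/L.
Minimum DO = 10.0 − 4.603 = 5.397 mg/L.

t_c ≈ 1.27 d; minimum DO ≈ 5.40 mg/L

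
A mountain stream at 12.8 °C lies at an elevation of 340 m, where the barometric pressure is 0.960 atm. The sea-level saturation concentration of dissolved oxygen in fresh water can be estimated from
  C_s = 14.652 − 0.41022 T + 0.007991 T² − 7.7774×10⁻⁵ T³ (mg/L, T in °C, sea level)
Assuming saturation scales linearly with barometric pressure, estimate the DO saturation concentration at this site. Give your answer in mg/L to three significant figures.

At sea level: C_s = 14.652 − 0.41022×12.8 + 0.007991×12.8² − 7.7774×10⁻⁵×12.8³ = 10.55 mg/L.
Pressure correction: C_s' = 10.55 × 0.960 = 10.13 mg/L.

C_s ≈ 10.1 mg/L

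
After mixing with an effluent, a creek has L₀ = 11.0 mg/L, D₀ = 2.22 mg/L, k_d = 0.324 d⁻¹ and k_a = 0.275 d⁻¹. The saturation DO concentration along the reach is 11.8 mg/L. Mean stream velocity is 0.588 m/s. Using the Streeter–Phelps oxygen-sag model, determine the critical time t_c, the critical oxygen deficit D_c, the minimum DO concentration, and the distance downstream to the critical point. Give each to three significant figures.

With k_a/k_d = 0.8488 and 1 − D₀(k_a−k_d)/(k_d L₀) = 1.031,
t_c = ln(0.8488 × 1.031) / (0.275 − 0.324) = ln(0.8747) / -0.04900 = -0.1339/-0.04900 = 2.733 d.
L(t_c) = L₀ e^(−k_d t_c) = 11.0 × 0.4125 = 4.538 mg/L, and at the critical point k_a D_c = k_d L, so D_c = (0.324/0.275) × 4.538 = 5.346 mg/L.
Minimum DO = C_s − D_c = 11.8 − 5.346 = 6.454 mg/L.
x_c = v t_c = 0.588 m/s × 2.733 d × 86400 s/d = 138800 m ≈ 139 km.

t_c ≈ 2.73 d; D_c ≈ 5.35 mg/L; min DO ≈ 6.45 mg/L; x_c ≈ 139 km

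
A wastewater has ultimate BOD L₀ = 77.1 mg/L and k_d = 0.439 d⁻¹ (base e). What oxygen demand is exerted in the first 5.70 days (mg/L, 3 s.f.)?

y_t = L₀(1 − e^(−k_d t)) = 77.1 × (1 − e^(−0.439×5.70))
= 77.1 × (1 − 0.08190) = 77.1 × 0.9181 = 70.79 mg/L.

y ≈ 70.8 mg/L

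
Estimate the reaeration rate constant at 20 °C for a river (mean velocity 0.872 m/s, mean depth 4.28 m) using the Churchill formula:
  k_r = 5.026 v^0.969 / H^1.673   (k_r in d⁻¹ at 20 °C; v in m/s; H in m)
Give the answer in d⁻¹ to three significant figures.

k_r = 5.026 × 0.872^0.969 / 4.28^1.673 = 5.026 × 0.8757 / 11.39 = 0.3865 d⁻¹.

k_r ≈ 0.387 d⁻¹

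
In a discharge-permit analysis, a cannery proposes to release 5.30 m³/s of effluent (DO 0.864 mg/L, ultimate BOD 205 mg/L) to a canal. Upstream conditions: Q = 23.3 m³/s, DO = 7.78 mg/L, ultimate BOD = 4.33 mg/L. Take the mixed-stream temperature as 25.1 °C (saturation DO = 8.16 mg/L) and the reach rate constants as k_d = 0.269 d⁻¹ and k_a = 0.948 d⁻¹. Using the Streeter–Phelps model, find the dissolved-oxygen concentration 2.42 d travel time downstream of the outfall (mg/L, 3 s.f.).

DO ≈ 1.07 mg/L

Mixed DO = (23.3×7.78 + 5.30×0.864)/(23.3+5.30) = 185.9/28.60 = 6.498 mg/L.
Mixed L₀ = (23.3×4.33 + 5.30×205)/(28.60) = 1187/28.60 = 41.52 mg/L.
Initial deficit D₀ = C_s − DO₀ = 8.16 − 6.498 = 1.662 mg/L.
D(2.42) = [0.269×41.52/(0.948−0.269)](e^(−0.269×2.42) − e^(−0.948×2.42)) + 1.662 e^(−0.948×2.42)
= 16.45 × (0.5215 − 0.1008) + 1.662 × 0.1008 = 7.087 mg/L.
DO = 8.16 − 7.087 = 1.073 mg/L.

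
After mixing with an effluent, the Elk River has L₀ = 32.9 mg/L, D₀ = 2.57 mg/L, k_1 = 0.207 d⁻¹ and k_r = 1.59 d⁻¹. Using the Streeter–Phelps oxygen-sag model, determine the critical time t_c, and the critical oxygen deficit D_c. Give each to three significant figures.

t_c ≈ 0.941 d; D_c ≈ 3.53 mg/L

t_c = [1/(k_r−k_1)] ln[(k_r/k_1)(1 − D₀(k_r−k_1)/(k_1 L₀))]
= [1/(1.59−0.207)] ln[(1.59/0.207)(1 − 2.57×1.383/(0.207×32.9))]
= (1/1.383) ln[7.681 × 0.4781] = 0.7231 × ln(3.672) = 0.7231 × 1.301 = 0.9406 d.
L(t_c) = L₀ e^(−k_1 t_c) = 32.9 × 0.8231 = 27.08 mg/L, and at the critical point k_r D_c = k_1 L, so D_c = (0.207/1.59) × 27.08 = 3.525 mg/L.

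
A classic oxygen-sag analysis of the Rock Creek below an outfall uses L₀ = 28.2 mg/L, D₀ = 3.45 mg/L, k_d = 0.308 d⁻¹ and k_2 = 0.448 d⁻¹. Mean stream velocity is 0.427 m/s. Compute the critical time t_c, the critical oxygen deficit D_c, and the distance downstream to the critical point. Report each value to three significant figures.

t_c = [1/(k_2−k_d)] ln[(k_2/k_d)(1 − D₀(k_2−k_d)/(k_d L₀))]
= [1/(0.448−0.308)] ln[(0.448/0.308)(1 − 3.45×0.1400/(0.308×28.2))]
= (1/0.1400) ln[1.455 × 0.9444] = 7.143 × ln(1.374) = 7.143 × 0.3175 = 2.268 d.
D_c = (k_d/k_2) L₀ e^(−k_d t_c) = (0.308/0.448) × 28.2 × e^(−0.308×2.268) = 0.6875 × 28.2 × 0.4974 = 9.642 mg/L.
x_c = v t_c = 0.427 m/s × 2.268 d × 86400 s/d = 83660 m ≈ 83.7 km.

t_c ≈ 2.27 d; D_c ≈ 9.64 mg/L; x_c ≈ 83.7 km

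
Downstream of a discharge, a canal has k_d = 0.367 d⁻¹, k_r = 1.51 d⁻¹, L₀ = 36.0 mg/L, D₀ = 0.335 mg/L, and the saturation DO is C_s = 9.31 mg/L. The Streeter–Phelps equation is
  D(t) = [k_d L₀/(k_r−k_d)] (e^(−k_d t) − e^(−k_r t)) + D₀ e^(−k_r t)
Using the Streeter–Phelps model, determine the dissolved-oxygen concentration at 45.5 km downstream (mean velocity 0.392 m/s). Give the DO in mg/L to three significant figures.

DO ≈ 3.73 mg/L

Travel time t = x/v = 45.5 km / (0.392 m/s) = 45500 m / 0.392 m/s = 116100 s = 1.343 d.
k_d L₀/(k_r−k_d) = 0.367×36.0/(1.51−0.367) = 13.21/1.143 = 11.56 mg/L.
e^(−k_d t) = e^(−0.367×1.343) = 0.6108; e^(−k_r t) = e^(−1.51×1.343) = 0.1315.
D = 11.56 × (0.6108 − 0.1315) + 0.335 × 0.1315 = 5.540 + 0.04406 = 5.584 mg/L.
DO = C_s − D = 9.31 − 5.584 = 3.726 mg/L.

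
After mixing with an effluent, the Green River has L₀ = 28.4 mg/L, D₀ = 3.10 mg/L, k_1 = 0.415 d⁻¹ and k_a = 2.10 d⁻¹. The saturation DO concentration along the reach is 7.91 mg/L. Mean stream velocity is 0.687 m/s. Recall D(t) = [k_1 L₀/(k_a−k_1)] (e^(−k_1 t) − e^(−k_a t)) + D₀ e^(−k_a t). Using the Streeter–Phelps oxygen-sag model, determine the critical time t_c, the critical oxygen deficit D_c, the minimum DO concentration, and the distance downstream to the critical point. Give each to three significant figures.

t_c ≈ 0.615 d; D_c ≈ 4.35 mg/L; min DO ≈ 3.56 mg/L; x_c ≈ 36.5 km

At the critical point dD/dt = 0, so k_1 L₀ e^(−k_1 t) = k_a D. Substituting D(t) from the Streeter–Phelps equation and solving for t gives
t_c = ln[(k_a/k_1)(1 − D₀(k_a−k_1)/(k_1 L₀))] / (k_a−k_1).
Here k_a−k_1 = 1.685 d⁻¹ and 1 − D₀(k_a−k_1)/(k_1 L₀) = 1 − 3.10×1.685/(0.415×28.4) = 0.5568, so
t_c = ln(5.060 × 0.5568) / 1.685 = 1.036 / 1.685 = 0.6148 d.
L(t_c) = L₀ e^(−k_1 t_c) = 28.4 × 0.7748 = 22.00 mg/L, and at the critical point k_a D_c = k_1 L, so D_c = (0.415/2.10) × 22.00 = 4.349 mg/L.
Minimum DO = C_s − D_c = 7.91 − 4.349 = 3.561 mg/L.
x_c = v t_c = 0.687 m/s × 0.6148 d × 86400 s/d = 36490 m ≈ 36.5 km.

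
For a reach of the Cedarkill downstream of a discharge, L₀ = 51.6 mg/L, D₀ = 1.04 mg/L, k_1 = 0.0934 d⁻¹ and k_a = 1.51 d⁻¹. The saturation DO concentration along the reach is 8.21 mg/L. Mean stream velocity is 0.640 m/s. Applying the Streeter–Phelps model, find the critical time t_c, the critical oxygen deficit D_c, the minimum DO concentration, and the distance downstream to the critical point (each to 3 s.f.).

t_c = [1/(k_a−k_1)] ln[(k_a/k_1)(1 − D₀(k_a−k_1)/(k_1 L₀))]
= [1/(1.51−0.0934)] ln[(1.51/0.0934)(1 − 1.04×1.417/(0.0934×51.6))]
= (1/1.417) ln[16.17 × 0.6943] = 0.7059 × ln(11.22) = 0.7059 × 2.418 = 1.707 d.
L(t_c) = L₀ e^(−k_1 t_c) = 51.6 × 0.8526 = 44.00 mg/L, and at the critical point k_a D_c = k_1 L, so D_c = (0.0934/1.51) × 44.00 = 2.721 mg/L.
Minimum DO = C_s − D_c = 8.21 − 2.721 = 5.489 mg/L.
x_c = v t_c = 0.640 m/s × 1.707 d × 86400 s/d = 94390 m ≈ 94.4 km.

t_c ≈ 1.71 d; D_c ≈ 2.72 mg/L; min DO ≈ 5.49 mg/L; x_c ≈ 94.4 km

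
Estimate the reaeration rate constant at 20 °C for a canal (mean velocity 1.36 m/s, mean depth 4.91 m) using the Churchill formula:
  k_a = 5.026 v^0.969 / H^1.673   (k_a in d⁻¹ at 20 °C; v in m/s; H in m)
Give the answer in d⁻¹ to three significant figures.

k_a ≈ 0.473 d⁻¹

k_a = 5.026 × 1.36^0.969 / 4.91^1.673 = 5.026 × 1.347 / 14.33 = 0.4725 d⁻¹.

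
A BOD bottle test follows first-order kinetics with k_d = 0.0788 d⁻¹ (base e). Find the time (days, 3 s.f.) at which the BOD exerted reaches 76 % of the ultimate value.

y/L₀ = 1 − e^(−k_d t) = 0.76 ⇒ e^(−k_d t) = 0.240
t = −ln(0.240) / 0.0788 = 1.427 / 0.0788 = 18.11 d.

t ≈ 18.1 d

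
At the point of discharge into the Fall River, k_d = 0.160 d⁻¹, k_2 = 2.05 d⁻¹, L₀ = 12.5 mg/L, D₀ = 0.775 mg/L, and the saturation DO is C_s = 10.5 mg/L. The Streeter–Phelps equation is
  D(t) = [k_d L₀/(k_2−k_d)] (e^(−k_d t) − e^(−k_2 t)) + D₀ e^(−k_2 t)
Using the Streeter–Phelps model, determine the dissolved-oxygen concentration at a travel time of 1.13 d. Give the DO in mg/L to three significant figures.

k_d L₀/(k_2−k_d) = 0.160×12.5/(2.05−0.160) = 2.000/1.890 = 1.058 mg/L.
e^(−k_d t) = e^(−0.160×1.130) = 0.8346; e^(−k_2 t) = e^(−2.05×1.130) = 0.09862.
D = 1.058 × (0.8346 − 0.09862) + 0.775 × 0.09862 = 0.7788 + 0.07643 = 0.8552 mg/L.
DO = C_s − D = 10.5 − 0.8552 = 9.645 mg/L.

DO ≈ 9.64 mg/L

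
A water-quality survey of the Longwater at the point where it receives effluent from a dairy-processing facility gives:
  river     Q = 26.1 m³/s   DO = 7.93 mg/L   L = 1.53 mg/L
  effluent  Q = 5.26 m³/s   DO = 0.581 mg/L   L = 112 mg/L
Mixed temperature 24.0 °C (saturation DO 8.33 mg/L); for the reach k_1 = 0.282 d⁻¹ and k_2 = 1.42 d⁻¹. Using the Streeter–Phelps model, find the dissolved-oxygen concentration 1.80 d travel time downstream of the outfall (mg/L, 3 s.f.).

DO ≈ 5.60 mg/L

Mixed DO = (26.1×7.93 + 5.26×0.581)/(26.1+5.26) = 210.0/31.36 = 6.697 mg/L.
Mixed L₀ = (26.1×1.53 + 5.26×112)/(31.36) = 629.1/31.36 = 20.06 mg/L.
Initial deficit D₀ = C_s − DO₀ = 8.33 − 6.697 = 1.633 mg/L.
D(1.80) = [0.282×20.06/(1.42−0.282)](e^(−0.282×1.80) − e^(−1.42×1.80)) + 1.633 e^(−1.42×1.80)
= 4.971 × (0.6019 − 0.07761) + 1.633 × 0.07761 = 2.733 mg/L.
DO = 8.33 − 2.733 = 5.597 mg/L.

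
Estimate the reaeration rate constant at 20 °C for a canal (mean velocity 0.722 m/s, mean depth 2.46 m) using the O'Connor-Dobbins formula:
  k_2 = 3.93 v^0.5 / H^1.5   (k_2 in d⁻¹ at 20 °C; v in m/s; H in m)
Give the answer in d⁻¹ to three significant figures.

k_2 ≈ 0.865 d⁻¹

k_2 = 3.93 × 0.722^0.5 / 2.46^1.5 = 3.93 × 0.8497 / 3.858 = 0.8655 d⁻¹.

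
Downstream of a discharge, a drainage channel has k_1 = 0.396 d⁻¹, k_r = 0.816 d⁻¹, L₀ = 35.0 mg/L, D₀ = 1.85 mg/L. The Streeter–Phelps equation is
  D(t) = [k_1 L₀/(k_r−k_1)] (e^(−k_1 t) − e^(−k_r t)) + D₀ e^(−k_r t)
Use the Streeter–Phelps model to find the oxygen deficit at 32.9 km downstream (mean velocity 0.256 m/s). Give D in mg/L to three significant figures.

D ≈ 9.06 mg/L

Travel time t = x/v = 32.9 km / (0.256 m/s) = 32900 m / 0.256 m/s = 128500 s = 1.487 d.
k_1 L₀/(k_r−k_1) = 0.396×35.0/(0.816−0.396) = 13.86/0.4200 = 33.00 mg/L.
e^(−k_1 t) = e^(−0.396×1.487) = 0.5549; e^(−k_r t) = e^(−0.816×1.487) = 0.2971.
D = 33.00 × (0.5549 − 0.2971) + 1.85 × 0.2971 = 8.507 + 0.5496 = 9.057 mg/L.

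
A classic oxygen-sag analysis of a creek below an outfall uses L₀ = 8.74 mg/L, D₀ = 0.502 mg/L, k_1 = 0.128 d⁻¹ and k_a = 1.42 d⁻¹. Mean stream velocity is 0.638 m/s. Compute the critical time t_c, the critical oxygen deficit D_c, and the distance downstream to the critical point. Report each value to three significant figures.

t_c ≈ 1.19 d; D_c ≈ 0.676 mg/L; x_c ≈ 65.7 km

With k_a/k_1 = 11.09 and 1 − D₀(k_a−k_1)/(k_1 L₀) = 0.4202,
t_c = ln(11.09 × 0.4202) / (1.42 − 0.128) = ln(4.662) / 1.292 = 1.539/1.292 = 1.192 d.
D_c = (k_1/k_a) L₀ e^(−k_1 t_c) = (0.128/1.42) × 8.74 × e^(−0.128×1.192) = 0.09014 × 8.74 × 0.8585 = 0.6764 mg/L.
x_c = v t_c = 0.638 m/s × 1.192 d × 86400 s/d = 65680 m ≈ 65.7 km.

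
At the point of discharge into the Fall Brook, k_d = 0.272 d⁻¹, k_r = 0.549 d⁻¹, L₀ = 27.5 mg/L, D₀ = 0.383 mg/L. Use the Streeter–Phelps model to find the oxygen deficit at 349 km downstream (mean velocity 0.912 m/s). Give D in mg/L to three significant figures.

D ≈ 5.76 mg/L

Travel time t = x/v = 349 km / (0.912 m/s) = 349000 m / 0.912 m/s = 382700 s = 4.429 d.
k_d L₀/(k_r−k_d) = 0.272×27.5/(0.549−0.272) = 7.480/0.2770 = 27.00 mg/L.
e^(−k_d t) = e^(−0.272×4.429) = 0.2998; e^(−k_r t) = e^(−0.549×4.429) = 0.08790.
D = 27.00 × (0.2998 − 0.08790) + 0.383 × 0.08790 = 5.721 + 0.03366 = 5.755 mg/L.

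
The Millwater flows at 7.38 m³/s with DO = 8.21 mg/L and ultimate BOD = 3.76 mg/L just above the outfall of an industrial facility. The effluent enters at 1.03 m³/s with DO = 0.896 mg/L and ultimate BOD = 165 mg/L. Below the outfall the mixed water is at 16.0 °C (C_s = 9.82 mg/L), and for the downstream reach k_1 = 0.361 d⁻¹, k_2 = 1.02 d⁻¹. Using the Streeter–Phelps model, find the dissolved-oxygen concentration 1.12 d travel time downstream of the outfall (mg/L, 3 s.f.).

Mixed DO = (7.38×8.21 + 1.03×0.896)/(7.38+1.03) = 61.51/8.410 = 7.314 mg/L.
Mixed L₀ = (7.38×3.76 + 1.03×165)/(8.410) = 197.7/8.410 = 23.51 mg/L.
Initial deficit D₀ = C_s − DO₀ = 9.82 − 7.314 = 2.506 mg/L.
D(1.12) = [0.361×23.51/(1.02−0.361)](e^(−0.361×1.12) − e^(−1.02×1.12)) + 2.506 e^(−1.02×1.12)
= 12.88 × (0.6674 − 0.3191) + 2.506 × 0.3191 = 5.286 mg/L.
DO = 9.82 − 5.286 = 4.534 mg/L.

DO ≈ 4.53 mg/L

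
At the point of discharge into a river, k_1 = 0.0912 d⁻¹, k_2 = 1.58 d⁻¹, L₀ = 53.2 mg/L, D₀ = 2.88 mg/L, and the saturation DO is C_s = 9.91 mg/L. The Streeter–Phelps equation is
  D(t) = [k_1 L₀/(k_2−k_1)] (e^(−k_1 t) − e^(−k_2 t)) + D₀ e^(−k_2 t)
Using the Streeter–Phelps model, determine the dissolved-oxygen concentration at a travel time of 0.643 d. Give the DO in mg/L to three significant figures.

DO ≈ 6.97 mg/L

k_1 L₀/(k_2−k_1) = 0.0912×53.2/(1.58−0.0912) = 4.852/1.489 = 3.259 mg/L.
e^(−k_1 t) = e^(−0.0912×0.6430) = 0.9430; e^(−k_2 t) = e^(−1.58×0.6430) = 0.3621.
D = 3.259 × (0.9430 − 0.3621) + 2.88 × 0.3621 = 1.893 + 1.043 = 2.936 mg/L.
DO = C_s − D = 9.91 − 2.936 = 6.974 mg/L.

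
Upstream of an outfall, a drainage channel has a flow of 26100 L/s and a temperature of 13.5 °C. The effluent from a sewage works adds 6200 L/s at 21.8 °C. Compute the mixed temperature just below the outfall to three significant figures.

15.1 °C

Flow-weighted mixing: C = (Q_r C_r + Q_w C_w)/(Q_r + Q_w)
= (26100×13.5 + 6200×21.8)/(26100 + 6200) = 487500/32300 = 15.09 °C.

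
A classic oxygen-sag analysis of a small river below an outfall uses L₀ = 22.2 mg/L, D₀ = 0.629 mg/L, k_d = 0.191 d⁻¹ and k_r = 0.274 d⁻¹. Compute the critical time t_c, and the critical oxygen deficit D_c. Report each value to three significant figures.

t_c = [1/(k_r−k_d)] ln[(k_r/k_d)(1 − D₀(k_r−k_d)/(k_d L₀))]
= [1/(0.274−0.191)] ln[(0.274/0.191)(1 − 0.629×0.08300/(0.191×22.2))]
= (1/0.08300) ln[1.435 × 0.9877] = 12.05 × ln(1.417) = 12.05 × 0.3485 = 4.198 d.
L(t_c) = L₀ e^(−k_d t_c) = 22.2 × 0.4485 = 9.956 mg/L, and at the critical point k_r D_c = k_d L, so D_c = (0.191/0.274) × 9.956 = 6.940 mg/L.

t_c ≈ 4.20 d; D_c ≈ 6.94 mg/L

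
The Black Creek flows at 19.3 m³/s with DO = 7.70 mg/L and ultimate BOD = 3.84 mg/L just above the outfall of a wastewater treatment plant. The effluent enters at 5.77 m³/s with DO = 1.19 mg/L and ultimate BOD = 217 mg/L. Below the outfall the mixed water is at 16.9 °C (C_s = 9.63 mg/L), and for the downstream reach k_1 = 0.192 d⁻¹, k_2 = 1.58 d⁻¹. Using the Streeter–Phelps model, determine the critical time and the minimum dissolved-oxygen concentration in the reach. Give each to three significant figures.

t_c ≈ 1.06 d; minimum DO ≈ 4.39 mg/L

Mixed DO = (19.3×7.70 + 5.77×1.19)/(19.3+5.77) = 155.5/25.07 = 6.202 mg/L.
Mixed L₀ = (19.3×3.84 + 5.77×217)/(25.07) = 1326/25.07 = 52.90 mg/L.
Initial deficit D₀ = C_s − DO₀ = 9.63 − 6.202 = 3.428 mg/L.
t_c = (1/1.388) ln[(1.58/0.192)(1 − 3.428×1.388/(0.192×52.90))] = 0.7205 × ln(4.374) = 1.063 d.
D_c = (0.192/1.58) × 52.90 × e^(−0.192×1.063) = 0.1215 × 52.90 × 0.8154 = 5.241 mg/L.
Minimum DO = 9.63 − 5.241 = 4.389 mg/L.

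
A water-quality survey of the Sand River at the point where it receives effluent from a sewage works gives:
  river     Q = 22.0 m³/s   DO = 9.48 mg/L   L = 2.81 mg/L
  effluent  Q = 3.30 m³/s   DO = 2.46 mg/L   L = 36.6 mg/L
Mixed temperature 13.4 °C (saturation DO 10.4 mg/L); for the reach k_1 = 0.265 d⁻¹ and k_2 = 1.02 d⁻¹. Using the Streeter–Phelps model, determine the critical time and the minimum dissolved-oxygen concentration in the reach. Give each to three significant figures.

t_c ≈ 0.0771 d; minimum DO ≈ 8.56 mg/L

Mixed DO = (22.0×9.48 + 3.30×2.46)/(22.0+3.30) = 216.7/25.30 = 8.564 mg/L.
Mixed L₀ = (22.0×2.81 + 3.30×36.6)/(25.30) = 182.6/25.30 = 7.217 mg/L.
Initial deficit D₀ = C_s − DO₀ = 10.4 − 8.564 = 1.836 mg/L.
t_c = (1/0.7550) ln[(1.02/0.265)(1 − 1.836×0.7550/(0.265×7.217))] = 1.325 × ln(1.060) = 0.07711 d.
D_c = (0.265/1.02) × 7.217 × e^(−0.265×0.07711) = 0.2598 × 7.217 × 0.9798 = 1.837 mg/L.
Minimum DO = 10.4 − 1.837 = 8.563 mg/L.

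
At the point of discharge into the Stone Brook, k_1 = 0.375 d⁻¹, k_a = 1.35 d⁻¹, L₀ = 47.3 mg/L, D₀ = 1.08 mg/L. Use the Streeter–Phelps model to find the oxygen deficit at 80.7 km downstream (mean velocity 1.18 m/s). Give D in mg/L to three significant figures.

Travel time t = x/v = 80.7 km / (1.18 m/s) = 80700 m / 1.18 m/s = 68390 s = 0.7915 d.
k_1 L₀/(k_a−k_1) = 0.375×47.3/(1.35−0.375) = 17.74/0.9750 = 18.19 mg/L.
e^(−k_1 t) = e^(−0.375×0.7915) = 0.7432; e^(−k_a t) = e^(−1.35×0.7915) = 0.3435.
D = 18.19 × (0.7432 − 0.3435) + 1.08 × 0.3435 = 7.271 + 0.3710 = 7.642 mg/L.

D ≈ 7.64 mg/L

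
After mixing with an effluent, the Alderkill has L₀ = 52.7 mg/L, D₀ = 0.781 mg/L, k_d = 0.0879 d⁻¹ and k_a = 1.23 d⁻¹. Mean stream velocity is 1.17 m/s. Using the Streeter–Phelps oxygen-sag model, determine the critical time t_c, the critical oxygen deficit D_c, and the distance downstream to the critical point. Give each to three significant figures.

At the critical point dD/dt = 0, so k_d L₀ e^(−k_d t) = k_a D. Substituting D(t) from the Streeter–Phelps equation and solving for t gives
t_c = ln[(k_a/k_d)(1 − D₀(k_a−k_d)/(k_d L₀))] / (k_a−k_d).
Here k_a−k_d = 1.142 d⁻¹ and 1 − D₀(k_a−k_d)/(k_d L₀) = 1 − 0.781×1.142/(0.0879×52.7) = 0.8074, so
t_c = ln(13.99 × 0.8074) / 1.142 = 2.425 / 1.142 = 2.123 d.
L(t_c) = L₀ e^(−k_d t_c) = 52.7 × 0.8298 = 43.73 mg/L, and at the critical point k_a D_c = k_d L, so D_c = (0.0879/1.23) × 43.73 = 3.125 mg/L.
x_c = v t_c = 1.17 m/s × 2.123 d × 86400 s/d = 214600 m ≈ 215 km.

t_c ≈ 2.12 d; D_c ≈ 3.12 mg/L; x_c ≈ 215 km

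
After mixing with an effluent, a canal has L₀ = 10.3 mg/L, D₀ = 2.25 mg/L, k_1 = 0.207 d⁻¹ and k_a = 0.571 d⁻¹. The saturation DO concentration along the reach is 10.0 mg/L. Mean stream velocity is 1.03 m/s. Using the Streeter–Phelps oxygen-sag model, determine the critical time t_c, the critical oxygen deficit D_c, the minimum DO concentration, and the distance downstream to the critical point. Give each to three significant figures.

t_c ≈ 1.46 d; D_c ≈ 2.76 mg/L; min DO ≈ 7.24 mg/L; x_c ≈ 130 km

With k_a/k_1 = 2.758 and 1 − D₀(k_a−k_1)/(k_1 L₀) = 0.6159,
t_c = ln(2.758 × 0.6159) / (0.571 − 0.207) = ln(1.699) / 0.3640 = 0.5300/0.3640 = 1.456 d.
D_c = (k_1/k_a) L₀ e^(−k_1 t_c) = (0.207/0.571) × 10.3 × e^(−0.207×1.456) = 0.3625 × 10.3 × 0.7398 = 2.762 mg/L.
Minimum DO = C_s − D_c = 10.0 − 2.762 = 7.238 mg/L.
x_c = v t_c = 1.03 m/s × 1.456 d × 86400 s/d = 129600 m ≈ 130 km.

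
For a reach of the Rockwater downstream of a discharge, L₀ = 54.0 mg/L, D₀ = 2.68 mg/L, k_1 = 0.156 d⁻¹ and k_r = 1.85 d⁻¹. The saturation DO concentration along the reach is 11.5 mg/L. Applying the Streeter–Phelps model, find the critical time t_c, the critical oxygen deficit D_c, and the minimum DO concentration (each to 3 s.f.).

t_c = [1/(k_r−k_1)] ln[(k_r/k_1)(1 − D₀(k_r−k_1)/(k_1 L₀))]
= [1/(1.85−0.156)] ln[(1.85/0.156)(1 − 2.68×1.694/(0.156×54.0))]
= (1/1.694) ln[11.86 × 0.4611] = 0.5903 × ln(5.468) = 0.5903 × 1.699 = 1.003 d.
D_c = (k_1/k_r) L₀ e^(−k_1 t_c) = (0.156/1.85) × 54.0 × e^(−0.156×1.003) = 0.08432 × 54.0 × 0.8552 = 3.894 mg/L.
Minimum DO = C_s − D_c = 11.5 − 3.894 = 7.606 mg/L.

t_c ≈ 1.00 d; D_c ≈ 3.89 mg/L; min DO ≈ 7.61 mg/L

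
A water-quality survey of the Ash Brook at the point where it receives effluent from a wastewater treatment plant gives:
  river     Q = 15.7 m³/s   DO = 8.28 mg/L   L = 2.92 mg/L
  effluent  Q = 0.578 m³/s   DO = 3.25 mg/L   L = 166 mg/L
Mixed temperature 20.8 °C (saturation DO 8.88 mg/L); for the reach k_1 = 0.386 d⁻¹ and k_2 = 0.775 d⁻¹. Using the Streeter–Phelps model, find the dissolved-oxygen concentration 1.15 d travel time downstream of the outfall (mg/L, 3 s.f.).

DO ≈ 6.56 mg/L

Mixed DO = (15.7×8.28 + 0.578×3.25)/(15.7+0.578) = 131.9/16.28 = 8.101 mg/L.
Mixed L₀ = (15.7×2.92 + 0.578×166)/(16.28) = 141.8/16.28 = 8.711 mg/L.
Initial deficit D₀ = C_s − DO₀ = 8.88 − 8.101 = 0.7786 mg/L.
D(1.15) = [0.386×8.711/(0.775−0.386)](e^(−0.386×1.15) − e^(−0.775×1.15)) + 0.7786 e^(−0.775×1.15)
= 8.643 × (0.6415 − 0.4101) + 0.7786 × 0.4101 = 2.319 mg/L.
DO = 8.88 − 2.319 = 6.561 mg/L.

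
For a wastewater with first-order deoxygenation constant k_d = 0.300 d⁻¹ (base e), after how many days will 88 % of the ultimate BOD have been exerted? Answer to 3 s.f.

y/L₀ = 1 − e^(−k_d t) = 0.88 ⇒ e^(−k_d t) = 0.120
t = −ln(0.120) / 0.300 = 2.120 / 0.300 = 7.068 d.

t ≈ 7.07 d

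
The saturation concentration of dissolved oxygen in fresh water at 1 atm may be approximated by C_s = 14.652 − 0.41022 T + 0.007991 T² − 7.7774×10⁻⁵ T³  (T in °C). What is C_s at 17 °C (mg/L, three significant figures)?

C_s = 14.652 − 0.41022×17 + 0.007991×17² − 7.7774×10⁻⁵×17³ = 9.606 mg/L.

C_s ≈ 9.61 mg/L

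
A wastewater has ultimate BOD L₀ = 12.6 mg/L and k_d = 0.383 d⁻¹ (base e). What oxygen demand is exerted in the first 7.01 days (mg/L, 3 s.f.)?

y_t = L₀(1 − e^(−k_d t)) = 12.6 × (1 − e^(−0.383×7.01))
= 12.6 × (1 − 0.06823) = 12.6 × 0.9318 = 11.74 mg/L.

y ≈ 11.7 mg/L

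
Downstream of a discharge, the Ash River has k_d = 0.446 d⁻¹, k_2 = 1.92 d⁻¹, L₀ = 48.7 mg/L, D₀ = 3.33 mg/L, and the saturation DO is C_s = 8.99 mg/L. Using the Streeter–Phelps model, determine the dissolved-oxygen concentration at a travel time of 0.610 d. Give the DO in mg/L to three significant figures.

DO ≈ 1.30 mg/L

k_d L₀/(k_2−k_d) = 0.446×48.7/(1.92−0.446) = 21.72/1.474 = 14.74 mg/L.
e^(−k_d t) = e^(−0.446×0.6100) = 0.7618; e^(−k_2 t) = e^(−1.92×0.6100) = 0.3100.
D = 14.74 × (0.7618 − 0.3100) + 3.33 × 0.3100 = 6.658 + 1.032 = 7.690 mg/L.
DO = C_s − D = 8.99 − 7.690 = 1.300 mg/L.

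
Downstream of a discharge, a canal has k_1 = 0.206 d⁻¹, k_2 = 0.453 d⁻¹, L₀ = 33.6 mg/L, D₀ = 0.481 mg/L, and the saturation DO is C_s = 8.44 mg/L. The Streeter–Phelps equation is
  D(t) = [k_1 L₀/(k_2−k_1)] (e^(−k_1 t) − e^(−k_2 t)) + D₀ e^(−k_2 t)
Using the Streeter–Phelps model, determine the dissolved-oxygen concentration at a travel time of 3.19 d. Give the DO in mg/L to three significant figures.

k_1 L₀/(k_2−k_1) = 0.206×33.6/(0.453−0.206) = 6.922/0.2470 = 28.02 mg/L.
e^(−k_1 t) = e^(−0.206×3.190) = 0.5183; e^(−k_2 t) = e^(−0.453×3.190) = 0.2357.
D = 28.02 × (0.5183 − 0.2357) + 0.481 × 0.2357 = 7.919 + 0.1134 = 8.033 mg/L.
DO = C_s − D = 8.44 − 8.033 = 0.4073 mg/L.

DO ≈ 0.407 mg/L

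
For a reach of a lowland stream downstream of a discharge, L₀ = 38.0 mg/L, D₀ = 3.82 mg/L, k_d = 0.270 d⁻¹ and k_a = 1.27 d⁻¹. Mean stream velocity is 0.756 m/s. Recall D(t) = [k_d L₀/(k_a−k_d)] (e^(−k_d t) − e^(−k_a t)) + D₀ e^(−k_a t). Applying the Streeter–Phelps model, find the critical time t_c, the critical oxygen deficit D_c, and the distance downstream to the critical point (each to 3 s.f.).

t_c ≈ 1.08 d; D_c ≈ 6.03 mg/L; x_c ≈ 70.7 km

t_c = [1/(k_a−k_d)] ln[(k_a/k_d)(1 − D₀(k_a−k_d)/(k_d L₀))]
= [1/(1.27−0.270)] ln[(1.27/0.270)(1 − 3.82×1.000/(0.270×38.0))]
= (1/1.000) ln[4.704 × 0.6277] = 1.000 × ln(2.952) = 1.000 × 1.083 = 1.083 d.
L(t_c) = L₀ e^(−k_d t_c) = 38.0 × 0.7465 = 28.37 mg/L, and at the critical point k_a D_c = k_d L, so D_c = (0.270/1.27) × 28.37 = 6.031 mg/L.
x_c = v t_c = 0.756 m/s × 1.083 d × 86400 s/d = 70720 m ≈ 70.7 km.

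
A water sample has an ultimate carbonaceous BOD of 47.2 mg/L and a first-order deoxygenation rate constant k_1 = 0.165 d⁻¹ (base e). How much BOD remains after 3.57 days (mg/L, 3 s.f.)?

L_t = L₀ e^(−k_1 t) = 47.2 × e^(−0.165×3.57) = 47.2 × 0.5549 = 26.19 mg/L.

L ≈ 26.2 mg/L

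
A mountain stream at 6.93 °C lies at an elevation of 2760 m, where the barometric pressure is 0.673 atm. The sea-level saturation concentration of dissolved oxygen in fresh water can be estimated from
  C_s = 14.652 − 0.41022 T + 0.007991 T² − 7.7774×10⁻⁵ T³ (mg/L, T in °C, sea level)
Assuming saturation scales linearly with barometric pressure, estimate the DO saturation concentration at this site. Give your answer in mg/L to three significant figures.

C_s ≈ 8.19 mg/L

At sea level: C_s = 14.652 − 0.41022×6.93 + 0.007991×6.93² − 7.7774×10⁻⁵×6.93³ = 12.17 mg/L.
Pressure correction: C_s' = 12.17 × 0.673 = 8.188 mg/L.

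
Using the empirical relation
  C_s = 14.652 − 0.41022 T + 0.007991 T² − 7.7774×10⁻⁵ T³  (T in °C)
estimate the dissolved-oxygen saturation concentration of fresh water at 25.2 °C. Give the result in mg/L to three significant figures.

C_s ≈ 8.14 mg/L

C_s = 14.652 − 0.41022×25.2 + 0.007991×25.2² − 7.7774×10⁻⁵×25.2³ = 8.144 mg/L.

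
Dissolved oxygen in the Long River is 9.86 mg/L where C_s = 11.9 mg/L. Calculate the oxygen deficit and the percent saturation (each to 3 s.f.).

D = C_s − C = 11.9 − 9.86 = 2.04 mg/L.
% saturation = 9.86/11.9 × 100 = 82.9 %.

D ≈ 2.04 mg/L; 82.9 % saturation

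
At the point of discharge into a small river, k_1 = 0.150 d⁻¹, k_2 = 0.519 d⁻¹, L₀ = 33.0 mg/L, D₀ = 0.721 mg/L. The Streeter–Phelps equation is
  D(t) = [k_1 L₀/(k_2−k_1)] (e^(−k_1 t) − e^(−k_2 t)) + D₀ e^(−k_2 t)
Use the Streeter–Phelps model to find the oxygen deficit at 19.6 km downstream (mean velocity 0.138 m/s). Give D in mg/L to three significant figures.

Travel time t = x/v = 19.6 km / (0.138 m/s) = 19600 m / 0.138 m/s = 142000 s = 1.644 d.
k_1 L₀/(k_2−k_1) = 0.150×33.0/(0.519−0.150) = 4.950/0.3690 = 13.41 mg/L.
e^(−k_1 t) = e^(−0.150×1.644) = 0.7815; e^(−k_2 t) = e^(−0.519×1.644) = 0.4261.
D = 13.41 × (0.7815 − 0.4261) + 0.721 × 0.4261 = 4.768 + 0.3072 = 5.075 mg/L.

D ≈ 5.07 mg/L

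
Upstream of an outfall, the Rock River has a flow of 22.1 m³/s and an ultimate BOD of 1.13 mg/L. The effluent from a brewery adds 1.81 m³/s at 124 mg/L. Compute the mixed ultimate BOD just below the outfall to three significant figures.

Flow-weighted mixing: C = (Q_r C_r + Q_w C_w)/(Q_r + Q_w)
= (22.1×1.13 + 1.81×124)/(22.1 + 1.81) = 249.4/23.91 = 10.43 mg/L.

10.4 mg/L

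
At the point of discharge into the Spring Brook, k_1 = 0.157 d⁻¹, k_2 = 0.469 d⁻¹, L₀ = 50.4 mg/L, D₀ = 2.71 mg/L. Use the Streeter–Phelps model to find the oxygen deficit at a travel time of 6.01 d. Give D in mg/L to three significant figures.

D ≈ 8.52 mg/L

k_1 L₀/(k_2−k_1) = 0.157×50.4/(0.469−0.157) = 7.913/0.3120 = 25.36 mg/L.
e^(−k_1 t) = e^(−0.157×6.010) = 0.3892; e^(−k_2 t) = e^(−0.469×6.010) = 0.05968.
D = 25.36 × (0.3892 − 0.05968) + 2.71 × 0.05968 = 8.358 + 0.1617 = 8.520 mg/L.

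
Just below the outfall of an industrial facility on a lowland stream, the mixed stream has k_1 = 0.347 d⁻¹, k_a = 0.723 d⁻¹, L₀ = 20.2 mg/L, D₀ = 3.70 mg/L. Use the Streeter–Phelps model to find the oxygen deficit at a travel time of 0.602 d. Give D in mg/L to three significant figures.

k_1 L₀/(k_a−k_1) = 0.347×20.2/(0.723−0.347) = 7.009/0.3760 = 18.64 mg/L.
e^(−k_1 t) = e^(−0.347×0.6020) = 0.8115; e^(−k_a t) = e^(−0.723×0.6020) = 0.6471.
D = 18.64 × (0.8115 − 0.6471) + 3.70 × 0.6471 = 3.064 + 2.394 = 5.459 mg/L.

D ≈ 5.46 mg/L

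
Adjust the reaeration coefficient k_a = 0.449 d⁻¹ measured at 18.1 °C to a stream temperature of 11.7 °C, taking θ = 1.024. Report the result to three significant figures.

k_a(T₂) = k_a(T₁) · θ^(T₂−T₁) = 0.449 × 1.024^(11.7−18.1)
= 0.449 × 1.024^-6.40 = 0.449 × 0.8592 = 0.3858 d⁻¹.

k_a ≈ 0.386 d⁻¹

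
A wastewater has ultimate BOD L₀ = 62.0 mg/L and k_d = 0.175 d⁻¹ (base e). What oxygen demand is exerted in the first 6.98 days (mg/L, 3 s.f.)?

y_t = L₀(1 − e^(−k_d t)) = 62.0 × (1 − e^(−0.175×6.98))
= 62.0 × (1 − 0.2948) = 62.0 × 0.7052 = 43.72 mg/L.

y ≈ 43.7 mg/L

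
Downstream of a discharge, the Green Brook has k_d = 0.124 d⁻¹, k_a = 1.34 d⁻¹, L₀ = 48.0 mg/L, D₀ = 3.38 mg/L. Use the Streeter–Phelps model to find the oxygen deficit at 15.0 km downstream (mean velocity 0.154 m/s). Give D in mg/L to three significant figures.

Travel time t = x/v = 15.0 km / (0.154 m/s) = 15000 m / 0.154 m/s = 97400 s = 1.127 d.
k_d L₀/(k_a−k_d) = 0.124×48.0/(1.34−0.124) = 5.952/1.216 = 4.895 mg/L.
e^(−k_d t) = e^(−0.124×1.127) = 0.8695; e^(−k_a t) = e^(−1.34×1.127) = 0.2208.
D = 4.895 × (0.8695 − 0.2208) + 3.38 × 0.2208 = 3.176 + 0.7462 = 3.922 mg/L.

D ≈ 3.92 mg/L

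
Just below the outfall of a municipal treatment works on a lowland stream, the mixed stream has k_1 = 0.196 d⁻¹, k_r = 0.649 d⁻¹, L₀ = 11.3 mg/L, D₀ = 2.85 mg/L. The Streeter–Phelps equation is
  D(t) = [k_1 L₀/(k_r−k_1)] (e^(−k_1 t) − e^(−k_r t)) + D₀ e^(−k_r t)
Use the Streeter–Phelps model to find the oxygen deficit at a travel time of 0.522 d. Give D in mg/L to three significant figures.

D ≈ 2.96 mg/L

k_1 L₀/(k_r−k_1) = 0.196×11.3/(0.649−0.196) = 2.215/0.4530 = 4.889 mg/L.
e^(−k_1 t) = e^(−0.196×0.5220) = 0.9027; e^(−k_r t) = e^(−0.649×0.5220) = 0.7126.
D = 4.889 × (0.9027 − 0.7126) + 2.85 × 0.7126 = 0.9295 + 2.031 = 2.960 mg/L.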